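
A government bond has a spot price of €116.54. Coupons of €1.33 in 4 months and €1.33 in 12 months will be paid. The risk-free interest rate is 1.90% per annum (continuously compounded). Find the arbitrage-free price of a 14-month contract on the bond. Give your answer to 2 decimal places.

€116.47

PV(coupons) I = 1.33·e^(−0.0190·4/12) + 1.33·e^(−0.0190·12/12)
I = 1.3216 + 1.3050 = 2.6266
F = (S − I)·e^(rT) = (116.54 − 2.6266) · e^(0.0190·14/12)
= 113.9134 · e^0.022167 = 113.9134 × 1.022415 = €116.47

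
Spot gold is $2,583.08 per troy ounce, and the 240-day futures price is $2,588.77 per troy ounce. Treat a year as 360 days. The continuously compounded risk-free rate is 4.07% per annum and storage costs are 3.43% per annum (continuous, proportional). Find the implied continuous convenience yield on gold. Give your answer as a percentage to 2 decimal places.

F = S·e^((r+u−y)T) ⇒ (r+u−y) = ln(F/S)/T
ln(2588.77/2583.08) = 0.002200; /T ⇒ 0.003300
y = r + u − ln(F/S)/T = 0.0407 + 0.0343 − 0.003300 = 0.071700
y = 7.17%

7.17%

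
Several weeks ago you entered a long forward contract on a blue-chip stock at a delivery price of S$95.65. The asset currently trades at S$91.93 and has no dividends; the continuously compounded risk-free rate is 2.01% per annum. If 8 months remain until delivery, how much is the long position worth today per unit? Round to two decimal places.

-S$2.45

Current fair forward for the remaining 8 months: F = S·e^(r·T), r = 0.0201
F = 91.93 · e^(0.0201 × 8/12) = 91.93 × 1.013490 = 93.1701
Value of long forward = (F − K)·e^(−rT) = (93.1701 − 95.65) · e^(−0.0201·8/12)
= -2.4799 × 0.986689 = -2.45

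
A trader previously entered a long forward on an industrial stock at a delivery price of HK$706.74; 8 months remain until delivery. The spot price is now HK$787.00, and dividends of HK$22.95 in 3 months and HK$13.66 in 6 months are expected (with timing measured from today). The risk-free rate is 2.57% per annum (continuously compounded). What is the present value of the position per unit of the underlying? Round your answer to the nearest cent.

HK$55.98

PV(remaining dividends) I = 22.95·e^(−0.0257·3/12) + 13.66·e^(−0.0257·6/12) = 36.2886
Current forward F = (S − I)·e^(rT) = (787.00 − 36.2886)·e^(0.0257·8/12) = 750.7114 × 1.017281 = 763.6844
Value (long) = (F − K)·e^(−rT) = (763.6844 − 706.74) × 0.983013 = 55.9771
Value = HK$55.98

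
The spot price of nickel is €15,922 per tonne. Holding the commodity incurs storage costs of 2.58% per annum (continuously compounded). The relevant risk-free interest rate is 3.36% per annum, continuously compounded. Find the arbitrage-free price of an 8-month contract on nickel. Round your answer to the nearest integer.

€16,565 per tonne

Net carry = r + u − y = 0.0336 + 0.0258 − 0.0000 = 0.0594
F = S·e^((r+u−y)T) = 15922 · e^(0.0594 × 8/12) = 15922 · e^0.039600
= 15922 × 1.040395 = €16,565 per tonne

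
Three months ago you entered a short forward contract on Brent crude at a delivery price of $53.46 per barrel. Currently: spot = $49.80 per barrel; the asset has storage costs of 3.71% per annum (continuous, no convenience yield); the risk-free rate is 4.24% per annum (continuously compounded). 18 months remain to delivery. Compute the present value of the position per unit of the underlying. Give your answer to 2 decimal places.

-$2.48 per barrel

Current fair forward for the remaining 18 months: F = S·e^((r + u)·T), (r + u) = 0.0424 + 0.0371 = 0.0795
F = 49.80 · e^(0.0795 × 18/12) = 49.80 × 1.126652 = 56.1073
Value of long forward = (F − K)·e^(−rT) = (56.1073 − 53.46) · e^(−0.0424·18/12)
= 2.6473 × 0.938380 = 2.48
Short position value = −(long value) = -$2.48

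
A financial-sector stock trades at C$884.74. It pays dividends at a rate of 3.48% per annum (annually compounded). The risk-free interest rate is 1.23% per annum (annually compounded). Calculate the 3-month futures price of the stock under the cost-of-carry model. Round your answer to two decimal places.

C$879.89

F = S · (1+r)^T / (1+q)^T
= 884.74 × 1.003061 / 1.008589 = 884.74 × 0.994519
F = C$879.89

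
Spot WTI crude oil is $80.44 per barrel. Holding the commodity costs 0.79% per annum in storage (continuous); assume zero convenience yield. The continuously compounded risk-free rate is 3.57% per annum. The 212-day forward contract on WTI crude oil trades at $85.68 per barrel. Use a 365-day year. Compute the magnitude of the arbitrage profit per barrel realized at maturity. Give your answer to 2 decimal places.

Fair forward: F* = S·e^(carry·T), with carry = (r + u) = 0.0357 + 0.0079 = 0.0436
F* = 80.44 · e^(0.0436 × 212/365) = 80.44 · e^0.025324 = 80.44 × 1.025647 = $82.5030
Market $85.68 > fair $82.5030: forward overpriced → cash-and-carry (buy spot, short the forward).
At maturity, profit = |F_mkt − F*| = |85.68 − 82.5030| = $3.18 per barrel

$3.18 per barrel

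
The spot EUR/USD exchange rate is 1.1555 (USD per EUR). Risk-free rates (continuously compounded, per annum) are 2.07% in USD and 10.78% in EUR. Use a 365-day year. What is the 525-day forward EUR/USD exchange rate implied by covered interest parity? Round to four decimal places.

F = S·e^((r_USD − r_EUR)T) = 1.1555 · e^((0.0207 − 0.1078) × 525/365)
= 1.1555 · e^-0.125281 = 1.1555 × 0.882249
F = 1.0194 USD per EUR

1.0194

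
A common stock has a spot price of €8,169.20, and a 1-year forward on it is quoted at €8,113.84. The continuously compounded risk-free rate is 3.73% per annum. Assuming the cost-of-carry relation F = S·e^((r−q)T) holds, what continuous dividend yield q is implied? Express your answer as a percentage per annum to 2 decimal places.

From F = S·e^((r−q)T): (r − q) = ln(F/S)/T
ln(8113.84/8169.20) = ln(0.993223) = -0.006800
(r − q) = -0.006800 / (12/12) = -0.006800
q = r − ln(F/S)/T = 0.0373 + 0.006800 = 0.044100
q = 4.41%

4.41%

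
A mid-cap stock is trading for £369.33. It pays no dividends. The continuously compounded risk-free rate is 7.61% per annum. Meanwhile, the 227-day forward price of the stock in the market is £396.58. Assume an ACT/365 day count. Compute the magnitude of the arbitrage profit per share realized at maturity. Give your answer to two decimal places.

£9.35 per share

Fair forward: F* = S·e^(carry·T), with carry = r = 0.0761
F* = 369.33 · e^(0.0761 × 227/365) = 369.33 · e^0.047328 = 369.33 × 1.048466 = £387.2299
Market £396.58 > fair £387.2299: forward overpriced → cash-and-carry (buy spot, short the forward).
At maturity, profit = |F_mkt − F*| = |396.58 − 387.2299| = £9.35 per share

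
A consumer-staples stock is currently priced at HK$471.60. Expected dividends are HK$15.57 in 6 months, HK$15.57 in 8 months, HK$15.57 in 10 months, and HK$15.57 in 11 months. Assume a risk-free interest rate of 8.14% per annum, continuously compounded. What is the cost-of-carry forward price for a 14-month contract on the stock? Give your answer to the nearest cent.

HK$454.04

PV(dividends) I = 15.57·e^(−0.0814·6/12) + 15.57·e^(−0.0814·8/12) + 15.57·e^(−0.0814·10/12) + 15.57·e^(−0.0814·11/12)
I = 14.9490 + 14.7476 + 14.5489 + 14.4505 = 58.6960
F = (S − I)·e^(rT) = (471.60 − 58.6960) · e^(0.0814·14/12)
= 412.9040 · e^0.094967 = 412.9040 × 1.099623 = HK$454.04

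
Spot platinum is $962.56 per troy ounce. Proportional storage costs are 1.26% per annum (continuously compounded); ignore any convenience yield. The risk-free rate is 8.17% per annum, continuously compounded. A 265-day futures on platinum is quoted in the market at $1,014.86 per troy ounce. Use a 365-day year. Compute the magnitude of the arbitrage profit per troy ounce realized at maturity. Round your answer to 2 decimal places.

$15.91 per troy ounce

Fair futures: F* = S·e^(carry·T), with carry = (r + u) = 0.0817 + 0.0126 = 0.0943
F* = 962.56 · e^(0.0943 × 265/365) = 962.56 · e^0.068464 = 962.56 × 1.070862 = $1030.7689
Market $1014.86 < fair $1030.7689: forward underpriced → reverse cash-and-carry (short spot, go long the forward).
At maturity, profit = |F_mkt − F*| = |1014.86 − 1030.7689| = $15.91 per troy ounce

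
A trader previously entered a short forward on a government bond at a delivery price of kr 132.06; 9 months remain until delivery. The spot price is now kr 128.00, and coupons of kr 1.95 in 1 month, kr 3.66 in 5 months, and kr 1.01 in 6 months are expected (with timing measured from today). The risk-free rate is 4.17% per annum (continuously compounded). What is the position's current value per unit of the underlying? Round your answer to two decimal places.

PV(remaining coupons) I = 1.95·e^(−0.0417·1/12) + 3.66·e^(−0.0417·5/12) + 1.01·e^(−0.0417·6/12) = 6.5294
Current forward F = (S − I)·e^(rT) = (128.00 − 6.5294)·e^(0.0417·9/12) = 121.4706 × 1.031769 = 125.3296
Value (long) = (F − K)·e^(−rT) = (125.3296 − 132.06) × 0.969209 = -6.5232
Short position value = −(long value) = kr 6.52

kr 6.52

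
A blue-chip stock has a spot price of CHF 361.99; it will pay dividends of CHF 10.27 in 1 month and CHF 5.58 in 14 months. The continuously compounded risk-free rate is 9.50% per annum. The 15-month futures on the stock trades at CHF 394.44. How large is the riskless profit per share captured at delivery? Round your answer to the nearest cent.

CHF 3.91 per share

PV(dividends) I = 10.27·e^(−0.0950·1/12) + 5.58·e^(−0.0950·14/12) = 15.1836
Fair futures F* = (S − I)·e^(rT) = (361.99 − 15.1836)·e^0.118750 = 346.8064 × 1.126088 = 390.5345
Market CHF 394.44 > fair 390.5345: forward overpriced → cash-and-carry (borrow at r, buy the stock and collect the dividends, short the forward).
Profit at T = |F_mkt − F*| = |394.44 − 390.5345| = CHF 3.91 per share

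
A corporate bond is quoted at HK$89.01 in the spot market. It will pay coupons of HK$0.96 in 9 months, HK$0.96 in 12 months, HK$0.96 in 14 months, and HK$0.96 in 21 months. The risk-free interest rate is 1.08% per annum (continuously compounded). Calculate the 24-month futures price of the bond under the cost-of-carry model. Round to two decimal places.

PV(coupons) I = 0.96·e^(−0.0108·9/12) + 0.96·e^(−0.0108·12/12) + 0.96·e^(−0.0108·14/12) + 0.96·e^(−0.0108·21/12)
I = 0.9523 + 0.9497 + 0.9480 + 0.9420 = 3.7920
F = (S − I)·e^(rT) = (89.01 − 3.7920) · e^(0.0108·24/12)
= 85.2180 · e^0.021600 = 85.2180 × 1.021835 = HK$87.08

HK$87.08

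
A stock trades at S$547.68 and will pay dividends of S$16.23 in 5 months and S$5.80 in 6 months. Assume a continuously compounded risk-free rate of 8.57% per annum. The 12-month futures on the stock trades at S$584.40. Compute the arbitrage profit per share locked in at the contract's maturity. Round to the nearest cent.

S$10.83 per share

PV(dividends) I = 16.23·e^(−0.0857·5/12) + 5.80·e^(−0.0857·6/12) = 21.2174
Fair futures F* = (S − I)·e^(rT) = (547.68 − 21.2174)·e^0.085700 = 526.4626 × 1.089479 = 573.5699
Market S$584.40 > fair 573.5699: forward overpriced → cash-and-carry (borrow at r, buy the stock and collect the dividends, short the forward).
Profit at T = |F_mkt − F*| = |584.40 − 573.5699| = S$10.83 per share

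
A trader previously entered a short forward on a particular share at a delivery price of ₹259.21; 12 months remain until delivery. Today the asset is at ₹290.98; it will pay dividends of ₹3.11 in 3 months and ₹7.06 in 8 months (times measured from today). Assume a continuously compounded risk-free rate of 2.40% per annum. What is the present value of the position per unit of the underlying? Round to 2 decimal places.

PV(remaining dividends) I = 3.11·e^(−0.0240·3/12) + 7.06·e^(−0.0240·8/12) = 10.0393
Current forward F = (S − I)·e^(rT) = (290.98 − 10.0393)·e^(0.0240·12/12) = 280.9407 × 1.024290 = 287.7647
Value (long) = (F − K)·e^(−rT) = (287.7647 − 259.21) × 0.976286 = 27.8776
Short position value = −(long value) = -₹27.88

-₹27.88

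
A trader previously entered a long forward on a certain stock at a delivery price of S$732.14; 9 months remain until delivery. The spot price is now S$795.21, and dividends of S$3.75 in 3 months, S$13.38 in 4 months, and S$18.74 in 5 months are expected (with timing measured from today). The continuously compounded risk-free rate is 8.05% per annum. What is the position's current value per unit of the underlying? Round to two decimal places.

S$71.14

PV(remaining dividends) I = 3.75·e^(−0.0805·3/12) + 13.38·e^(−0.0805·4/12) + 18.74·e^(−0.0805·5/12) = 34.8229
Current forward F = (S − I)·e^(rT) = (795.21 − 34.8229)·e^(0.0805·9/12) = 760.3871 × 1.062235 = 807.7098
Value (long) = (F − K)·e^(−rT) = (807.7098 − 732.14) × 0.941411 = 71.1422
Value = S$71.14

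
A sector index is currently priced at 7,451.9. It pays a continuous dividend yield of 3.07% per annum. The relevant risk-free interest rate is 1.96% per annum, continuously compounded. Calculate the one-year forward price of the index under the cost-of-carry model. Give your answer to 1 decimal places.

F = S·e^((r − q)T) = 7451.9 · e^((0.0196 − 0.0307) × 12/12)
= 7451.9 · e^-0.011100 = 7451.9 × 0.988961
F = 7,369.6

7,369.6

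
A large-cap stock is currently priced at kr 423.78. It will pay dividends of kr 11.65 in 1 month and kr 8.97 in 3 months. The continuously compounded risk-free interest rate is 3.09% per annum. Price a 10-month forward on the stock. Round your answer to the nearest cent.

PV(dividends) I = 11.65·e^(−0.0309·1/12) + 8.97·e^(−0.0309·3/12)
I = 11.6200 + 8.9010 = 20.5210
F = (S − I)·e^(rT) = (423.78 − 20.5210) · e^(0.0309·10/12)
= 403.2590 · e^0.025750 = 403.2590 × 1.026084 = kr 413.78

kr 413.78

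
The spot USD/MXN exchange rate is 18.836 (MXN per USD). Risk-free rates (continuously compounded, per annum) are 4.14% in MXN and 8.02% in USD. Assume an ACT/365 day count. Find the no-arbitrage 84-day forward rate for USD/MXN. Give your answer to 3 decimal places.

F = S·e^((r_MXN − r_USD)T) = 18.836 · e^((0.0414 − 0.0802) × 84/365)
= 18.836 · e^-0.008929 = 18.836 × 0.991111
F = 18.669 MXN per USD

18.669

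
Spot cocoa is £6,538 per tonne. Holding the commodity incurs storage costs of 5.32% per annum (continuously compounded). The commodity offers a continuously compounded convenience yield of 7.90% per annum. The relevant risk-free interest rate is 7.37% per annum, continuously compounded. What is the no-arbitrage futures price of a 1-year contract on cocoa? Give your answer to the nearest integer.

Net carry = r + u − y = 0.0737 + 0.0532 − 0.0790 = 0.0479
F = S·e^((r+u−y)T) = 6538 · e^(0.0479 × 12/12) = 6538 · e^0.047900
= 6538 × 1.049066 = £6,859 per tonne

£6,859 per tonne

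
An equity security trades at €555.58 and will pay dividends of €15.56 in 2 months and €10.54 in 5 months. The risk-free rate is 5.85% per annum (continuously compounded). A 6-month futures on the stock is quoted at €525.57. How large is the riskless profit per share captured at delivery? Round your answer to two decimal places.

PV(dividends) I = 15.56·e^(−0.0585·2/12) + 10.54·e^(−0.0585·5/12) = 25.6952
Fair futures F* = (S − I)·e^(rT) = (555.58 − 25.6952)·e^0.029250 = 529.8848 × 1.029682 = 545.6128
Market €525.57 < fair 545.6128: forward underpriced → reverse cash-and-carry (short the stock, invest proceeds at r, pay the dividends, go long the forward).
Profit at T = |F_mkt − F*| = |525.57 − 545.6128| = €20.04 per share

€20.04 per share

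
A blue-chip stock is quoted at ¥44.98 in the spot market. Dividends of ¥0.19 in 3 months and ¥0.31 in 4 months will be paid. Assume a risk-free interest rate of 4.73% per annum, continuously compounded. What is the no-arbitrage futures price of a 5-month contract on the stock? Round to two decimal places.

PV(dividends) I = 0.19·e^(−0.0473·3/12) + 0.31·e^(−0.0473·4/12)
I = 0.1878 + 0.3052 = 0.4930
F = (S − I)·e^(rT) = (44.98 − 0.4930) · e^(0.0473·5/12)
= 44.4870 · e^0.019708 = 44.4870 × 1.019903 = ¥45.37

¥45.37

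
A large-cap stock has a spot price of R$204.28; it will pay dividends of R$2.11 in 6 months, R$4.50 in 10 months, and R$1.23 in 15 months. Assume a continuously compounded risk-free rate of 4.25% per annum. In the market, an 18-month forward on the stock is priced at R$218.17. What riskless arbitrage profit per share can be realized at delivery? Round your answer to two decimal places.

PV(dividends) I = 2.11·e^(−0.0425·6/12) + 4.50·e^(−0.0425·10/12) + 1.23·e^(−0.0425·15/12) = 7.5754
Fair forward F* = (S − I)·e^(rT) = (204.28 − 7.5754)·e^0.063750 = 196.7046 × 1.065826 = 209.6529
Market R$218.17 > fair 209.6529: forward overpriced → cash-and-carry (borrow at r, buy the stock and collect the dividends, short the forward).
Profit at T = |F_mkt − F*| = |218.17 − 209.6529| = R$8.52 per share

R$8.52 per share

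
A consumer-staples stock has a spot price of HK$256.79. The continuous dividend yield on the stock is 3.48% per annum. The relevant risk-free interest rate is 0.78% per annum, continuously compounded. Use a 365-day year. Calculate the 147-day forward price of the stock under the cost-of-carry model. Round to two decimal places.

F = S·e^((r − q)T) = 256.79 · e^((0.0078 − 0.0348) × 147/365)
= 256.79 · e^-0.010874 = 256.79 × 0.989185
F = HK$254.01

HK$254.01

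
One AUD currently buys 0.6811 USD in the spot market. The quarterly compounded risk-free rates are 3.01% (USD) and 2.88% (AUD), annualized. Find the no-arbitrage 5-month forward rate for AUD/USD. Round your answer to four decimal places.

By covered interest parity, F = S · (1+r_USD/4)^(4T) / (1+r_AUD/4)^(4T)
= 0.6811 × 1.012573 / 1.012029 = 0.6811 × 1.000538
F = 0.6815 USD per AUD

0.6815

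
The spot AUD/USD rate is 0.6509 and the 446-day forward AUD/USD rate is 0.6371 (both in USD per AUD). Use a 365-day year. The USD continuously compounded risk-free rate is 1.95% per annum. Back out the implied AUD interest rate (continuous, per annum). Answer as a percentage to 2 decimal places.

F = S·e^((r_USD − r_AUD)T) ⇒ r_AUD = r_USD − ln(F/S)/T
ln(0.6371/0.6509) = -0.021429; /(446/365) = -0.017537
r_AUD = 0.0195 + 0.017537 = 0.037037
r_AUD = 3.70%

3.70%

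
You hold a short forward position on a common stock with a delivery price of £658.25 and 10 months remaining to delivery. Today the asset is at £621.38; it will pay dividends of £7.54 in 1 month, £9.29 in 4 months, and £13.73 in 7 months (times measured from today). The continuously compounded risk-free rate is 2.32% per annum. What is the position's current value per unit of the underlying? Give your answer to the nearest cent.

PV(remaining dividends) I = 7.54·e^(−0.0232·1/12) + 9.29·e^(−0.0232·4/12) + 13.73·e^(−0.0232·7/12) = 30.2893
Current forward F = (S − I)·e^(rT) = (621.38 − 30.2893)·e^(0.0232·10/12) = 591.0907 × 1.019521 = 602.6294
Value (long) = (F − K)·e^(−rT) = (602.6294 − 658.25) × 0.980852 = -54.5556
Short position value = −(long value) = £54.56

£54.56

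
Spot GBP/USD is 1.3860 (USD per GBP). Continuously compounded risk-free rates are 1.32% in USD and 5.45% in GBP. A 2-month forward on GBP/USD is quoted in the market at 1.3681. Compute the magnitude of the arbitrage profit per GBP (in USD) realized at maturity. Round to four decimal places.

0.0084 per GBP (in USD)

Fair forward: F* = S·e^(carry·T), with carry = (r_USD − r_GBP) = 0.0132 − 0.0545 = -0.0413
F* = 1.3860 · e^(-0.0413 × 2/12) = 1.3860 · e^-0.006883 = 1.3860 × 0.993141 = 1.3765
Market 1.3681 < fair 1.3765: forward underpriced → reverse cash-and-carry (short spot, go long the forward).
At maturity, profit = |F_mkt − F*| = |1.3681 − 1.3765| = 0.0084 per GBP (in USD)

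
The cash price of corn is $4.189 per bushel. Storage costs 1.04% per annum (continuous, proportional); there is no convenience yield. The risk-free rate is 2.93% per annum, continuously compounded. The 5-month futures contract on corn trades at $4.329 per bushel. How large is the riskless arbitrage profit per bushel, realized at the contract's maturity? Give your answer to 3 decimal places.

$0.070 per bushel

Fair futures: F* = S·e^(carry·T), with carry = (r + u) = 0.0293 + 0.0104 = 0.0397
F* = 4.189 · e^(0.0397 × 5/12) = 4.189 · e^0.016542 = 4.189 × 1.016680 = $4.2589
Market $4.329 > fair $4.2589: forward overpriced → cash-and-carry (buy spot, short the forward).
At maturity, profit = |F_mkt − F*| = |4.329 − 4.2589| = $0.070 per bushel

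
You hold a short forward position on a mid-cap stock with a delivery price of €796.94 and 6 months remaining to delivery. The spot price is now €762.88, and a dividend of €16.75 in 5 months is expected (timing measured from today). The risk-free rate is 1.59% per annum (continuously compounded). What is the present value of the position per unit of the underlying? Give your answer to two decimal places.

€44.39

PV(remaining dividends) I = 16.75·e^(−0.0159·5/12) = 16.6394
Current forward F = (S − I)·e^(rT) = (762.88 − 16.6394)·e^(0.0159·6/12) = 746.2406 × 1.007982 = 752.1971
Value (long) = (F − K)·e^(−rT) = (752.1971 − 796.94) × 0.992082 = -44.3886
Short position value = −(long value) = €44.39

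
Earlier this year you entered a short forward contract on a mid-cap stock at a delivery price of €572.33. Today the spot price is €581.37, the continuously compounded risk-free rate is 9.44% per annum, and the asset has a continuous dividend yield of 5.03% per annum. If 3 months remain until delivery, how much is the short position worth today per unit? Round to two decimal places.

Current fair forward for the remaining 3 months: F = S·e^((r − q)·T), (r − q) = 0.0944 − 0.0503 = 0.0441
F = 581.37 · e^(0.0441 × 3/12) = 581.37 × 1.011086 = 587.8151
Value of long forward = (F − K)·e^(−rT) = (587.8151 − 572.33) · e^(−0.0944·3/12)
= 15.4851 × 0.976676 = 15.12
Short position value = −(long value) = -€15.12

-€15.12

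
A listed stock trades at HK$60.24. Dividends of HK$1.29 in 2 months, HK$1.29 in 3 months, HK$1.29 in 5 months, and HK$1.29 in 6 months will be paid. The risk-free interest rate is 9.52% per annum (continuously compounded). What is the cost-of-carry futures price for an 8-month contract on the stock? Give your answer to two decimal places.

HK$58.86

PV(dividends) I = 1.29·e^(−0.0952·2/12) + 1.29·e^(−0.0952·3/12) + 1.29·e^(−0.0952·5/12) + 1.29·e^(−0.0952·6/12)
I = 1.2697 + 1.2597 + 1.2398 + 1.2300 = 4.9992
F = (S − I)·e^(rT) = (60.24 − 4.9992) · e^(0.0952·8/12)
= 55.2408 · e^0.063467 = 55.2408 × 1.065524 = HK$58.86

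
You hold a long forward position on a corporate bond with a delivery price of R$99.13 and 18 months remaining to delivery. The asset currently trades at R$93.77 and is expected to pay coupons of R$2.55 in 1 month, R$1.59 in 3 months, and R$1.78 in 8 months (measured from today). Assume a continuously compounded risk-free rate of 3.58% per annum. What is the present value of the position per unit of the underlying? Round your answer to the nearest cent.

-R$6.03

PV(remaining coupons) I = 2.55·e^(−0.0358·1/12) + 1.59·e^(−0.0358·3/12) + 1.78·e^(−0.0358·8/12) = 5.8563
Current forward F = (S − I)·e^(rT) = (93.77 − 5.8563)·e^(0.0358·18/12) = 87.9137 × 1.055168 = 92.7637
Value (long) = (F − K)·e^(−rT) = (92.7637 − 99.13) × 0.947716 = -6.0334
Value = -R$6.03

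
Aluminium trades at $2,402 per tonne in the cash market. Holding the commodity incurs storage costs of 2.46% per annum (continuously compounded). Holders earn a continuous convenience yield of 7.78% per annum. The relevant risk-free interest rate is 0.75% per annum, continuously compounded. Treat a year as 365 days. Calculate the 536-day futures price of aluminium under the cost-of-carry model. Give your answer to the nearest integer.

$2,246 per tonne

Net carry = r + u − y = 0.0075 + 0.0246 − 0.0778 = -0.0457
F = S·e^((r+u−y)T) = 2402 · e^(-0.0457 × 536/365) = 2402 · e^-0.067110
= 2402 × 0.935092 = $2,246 per tonne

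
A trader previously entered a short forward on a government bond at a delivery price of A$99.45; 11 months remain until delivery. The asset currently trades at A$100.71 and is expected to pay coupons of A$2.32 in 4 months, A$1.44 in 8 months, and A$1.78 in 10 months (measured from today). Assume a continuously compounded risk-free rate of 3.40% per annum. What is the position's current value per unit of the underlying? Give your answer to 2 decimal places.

PV(remaining coupons) I = 2.32·e^(−0.0340·4/12) + 1.44·e^(−0.0340·8/12) + 1.78·e^(−0.0340·10/12) = 5.4319
Current forward F = (S − I)·e^(rT) = (100.71 − 5.4319)·e^(0.0340·11/12) = 95.2781 × 1.031657 = 98.2943
Value (long) = (F − K)·e^(−rT) = (98.2943 − 99.45) × 0.969314 = -1.1202
Short position value = −(long value) = A$1.12

A$1.12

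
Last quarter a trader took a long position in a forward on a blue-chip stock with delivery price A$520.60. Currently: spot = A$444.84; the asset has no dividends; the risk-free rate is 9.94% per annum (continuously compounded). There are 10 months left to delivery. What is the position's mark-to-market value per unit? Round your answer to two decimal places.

Current fair forward for the remaining 10 months: F = S·e^(r·T), r = 0.0994
F = 444.84 · e^(0.0994 × 10/12) = 444.84 × 1.086361 = 483.2568
Value of long forward = (F − K)·e^(−rT) = (483.2568 − 520.60) · e^(−0.0994·10/12)
= -37.3432 × 0.920505 = -34.37

-A$34.37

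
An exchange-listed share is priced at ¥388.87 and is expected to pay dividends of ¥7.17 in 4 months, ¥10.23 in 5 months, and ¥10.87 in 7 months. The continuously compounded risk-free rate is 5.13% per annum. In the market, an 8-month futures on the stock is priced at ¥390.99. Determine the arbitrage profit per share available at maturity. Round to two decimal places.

PV(dividends) I = 7.17·e^(−0.0513·4/12) + 10.23·e^(−0.0513·5/12) + 10.87·e^(−0.0513·7/12) = 27.6116
Fair futures F* = (S − I)·e^(rT) = (388.87 − 27.6116)·e^0.034200 = 361.2584 × 1.034792 = 373.8273
Market ¥390.99 > fair 373.8273: forward overpriced → cash-and-carry (borrow at r, buy the stock and collect the dividends, short the forward).
Profit at T = |F_mkt − F*| = |390.99 − 373.8273| = ¥17.16 per share

¥17.16 per share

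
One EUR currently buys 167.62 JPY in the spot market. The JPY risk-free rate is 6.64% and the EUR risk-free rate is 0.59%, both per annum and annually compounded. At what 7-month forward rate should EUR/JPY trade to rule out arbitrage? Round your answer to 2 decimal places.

173.43

By covered interest parity, F = S · (1+r_JPY)^T / (1+r_EUR)^T
= 167.62 × 1.038214 / 1.003437 = 167.62 × 1.034658
F = 173.43 JPY per EUR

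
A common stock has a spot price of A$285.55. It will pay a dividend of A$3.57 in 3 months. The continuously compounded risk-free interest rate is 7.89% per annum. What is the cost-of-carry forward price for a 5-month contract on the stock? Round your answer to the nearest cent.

A$291.48

PV(dividends) I = 3.57·e^(−0.0789·3/12)
I = 3.5003
F = (S − I)·e^(rT) = (285.55 − 3.5003) · e^(0.0789·5/12)
= 282.0497 · e^0.032875 = 282.0497 × 1.033421 = A$291.48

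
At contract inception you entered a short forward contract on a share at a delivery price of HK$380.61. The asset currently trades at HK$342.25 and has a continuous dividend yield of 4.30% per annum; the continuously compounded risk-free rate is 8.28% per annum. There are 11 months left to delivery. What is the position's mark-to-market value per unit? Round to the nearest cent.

HK$23.77

Current fair forward for the remaining 11 months: F = S·e^((r − q)·T), (r − q) = 0.0828 − 0.0430 = 0.0398
F = 342.25 · e^(0.0398 × 11/12) = 342.25 × 1.037157 = 354.9670
Value of long forward = (F − K)·e^(−rT) = (354.9670 − 380.61) · e^(−0.0828·11/12)
= -25.6430 × 0.926909 = -23.77
Short position value = −(long value) = HK$23.77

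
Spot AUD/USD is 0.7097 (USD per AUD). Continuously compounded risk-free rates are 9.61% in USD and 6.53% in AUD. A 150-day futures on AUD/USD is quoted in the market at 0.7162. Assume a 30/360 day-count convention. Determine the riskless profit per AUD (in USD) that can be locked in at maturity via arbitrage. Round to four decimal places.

Fair futures: F* = S·e^(carry·T), with carry = (r_USD − r_AUD) = 0.0961 − 0.0653 = 0.0308
F* = 0.7097 · e^(0.0308 × 150/360) = 0.7097 · e^0.012833 = 0.7097 × 1.012916 = 0.7189
Market 0.7162 < fair 0.7189: forward underpriced → reverse cash-and-carry (short spot, go long the forward).
At maturity, profit = |F_mkt − F*| = |0.7162 − 0.7189| = 0.0027 per AUD (in USD)

0.0027 per AUD (in USD)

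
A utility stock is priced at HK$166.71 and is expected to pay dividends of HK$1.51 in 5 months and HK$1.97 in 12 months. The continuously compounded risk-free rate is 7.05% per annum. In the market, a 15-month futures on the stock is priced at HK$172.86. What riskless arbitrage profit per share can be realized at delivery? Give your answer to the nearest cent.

HK$5.60 per share

PV(dividends) I = 1.51·e^(−0.0705·5/12) + 1.97·e^(−0.0705·12/12) = 3.3022
Fair futures F* = (S − I)·e^(rT) = (166.71 − 3.3022)·e^0.088125 = 163.4078 × 1.092125 = 178.4617
Market HK$172.86 < fair 178.4617: forward underpriced → reverse cash-and-carry (short the stock, invest proceeds at r, pay the dividends, go long the forward).
Profit at T = |F_mkt − F*| = |172.86 − 178.4617| = HK$5.60 per share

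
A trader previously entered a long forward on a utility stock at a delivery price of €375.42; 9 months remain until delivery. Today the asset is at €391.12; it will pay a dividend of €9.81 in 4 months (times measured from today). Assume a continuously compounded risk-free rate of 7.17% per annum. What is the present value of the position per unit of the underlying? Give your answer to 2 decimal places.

PV(remaining dividends) I = 9.81·e^(−0.0717·4/12) = 9.5783
Current forward F = (S − I)·e^(rT) = (391.12 − 9.5783)·e^(0.0717·9/12) = 381.5417 × 1.055247 = 402.6207
Value (long) = (F − K)·e^(−rT) = (402.6207 − 375.42) × 0.947645 = 25.7766
Value = €25.78

€25.78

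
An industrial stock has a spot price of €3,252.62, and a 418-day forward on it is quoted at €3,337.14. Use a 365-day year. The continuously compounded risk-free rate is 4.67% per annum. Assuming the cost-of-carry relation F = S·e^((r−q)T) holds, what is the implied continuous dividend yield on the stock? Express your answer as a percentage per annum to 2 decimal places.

2.43%

From F = S·e^((r−q)T): (r − q) = ln(F/S)/T
ln(3337.14/3252.62) = ln(1.025985) = 0.025653
(r − q) = 0.025653 / (418/365) = 0.022400
q = r − ln(F/S)/T = 0.0467 − 0.022400 = 0.024300
q = 2.43%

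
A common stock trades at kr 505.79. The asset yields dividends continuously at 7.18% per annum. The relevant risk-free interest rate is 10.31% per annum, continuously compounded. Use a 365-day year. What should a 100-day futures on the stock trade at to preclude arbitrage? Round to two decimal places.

F = S·e^((r − q)T) = 505.79 · e^((0.1031 − 0.0718) × 100/365)
= 505.79 · e^0.008575 = 505.79 × 1.008612
F = kr 510.15

kr 510.15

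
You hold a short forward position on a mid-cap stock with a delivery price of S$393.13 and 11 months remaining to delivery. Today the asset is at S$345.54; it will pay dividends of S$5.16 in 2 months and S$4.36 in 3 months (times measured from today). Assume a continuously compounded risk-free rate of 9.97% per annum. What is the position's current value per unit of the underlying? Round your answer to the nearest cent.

PV(remaining dividends) I = 5.16·e^(−0.0997·2/12) + 4.36·e^(−0.0997·3/12) = 9.3276
Current forward F = (S − I)·e^(rT) = (345.54 − 9.3276)·e^(0.0997·11/12) = 336.2124 × 1.095698 = 368.3873
Value (long) = (F − K)·e^(−rT) = (368.3873 − 393.13) × 0.912660 = -22.5817
Short position value = −(long value) = S$22.58

S$22.58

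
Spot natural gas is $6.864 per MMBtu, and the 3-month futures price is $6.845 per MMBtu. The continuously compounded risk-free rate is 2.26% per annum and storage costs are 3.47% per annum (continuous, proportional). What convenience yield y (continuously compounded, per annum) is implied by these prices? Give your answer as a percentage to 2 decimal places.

F = S·e^((r+u−y)T) ⇒ (r+u−y) = ln(F/S)/T
ln(6.845/6.864) = -0.002772; /T ⇒ -0.011088
y = r + u − ln(F/S)/T = 0.0226 + 0.0347 + 0.011088 = 0.068388
y = 6.84%

6.84%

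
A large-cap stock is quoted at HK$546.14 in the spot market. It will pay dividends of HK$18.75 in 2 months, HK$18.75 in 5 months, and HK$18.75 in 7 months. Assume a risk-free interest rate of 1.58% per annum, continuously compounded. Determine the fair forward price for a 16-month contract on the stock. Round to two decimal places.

HK$500.67

PV(dividends) I = 18.75·e^(−0.0158·2/12) + 18.75·e^(−0.0158·5/12) + 18.75·e^(−0.0158·7/12)
I = 18.7007 + 18.6270 + 18.5780 = 55.9057
F = (S − I)·e^(rT) = (546.14 − 55.9057) · e^(0.0158·16/12)
= 490.2343 · e^0.021067 = 490.2343 × 1.021290 = HK$500.67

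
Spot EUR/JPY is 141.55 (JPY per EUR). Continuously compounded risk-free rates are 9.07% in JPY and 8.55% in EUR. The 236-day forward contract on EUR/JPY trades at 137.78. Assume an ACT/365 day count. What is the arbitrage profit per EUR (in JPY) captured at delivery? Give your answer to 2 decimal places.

Fair forward: F* = S·e^(carry·T), with carry = (r_JPY − r_EUR) = 0.0907 − 0.0855 = 0.0052
F* = 141.55 · e^(0.0052 × 236/365) = 141.55 · e^0.003362 = 141.55 × 1.003368 = 142.0267
Market 137.78 < fair 142.0267: forward underpriced → reverse cash-and-carry (short spot, go long the forward).
At maturity, profit = |F_mkt − F*| = |137.78 − 142.0267| = 4.25 per EUR (in JPY)

4.25 per EUR (in JPY)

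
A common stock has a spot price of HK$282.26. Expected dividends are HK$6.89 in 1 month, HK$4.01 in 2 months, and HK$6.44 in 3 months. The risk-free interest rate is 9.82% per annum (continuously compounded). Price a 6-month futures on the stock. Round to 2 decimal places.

HK$278.54

PV(dividends) I = 6.89·e^(−0.0982·1/12) + 4.01·e^(−0.0982·2/12) + 6.44·e^(−0.0982·3/12)
I = 6.8338 + 3.9449 + 6.2838 = 17.0625
F = (S − I)·e^(rT) = (282.26 − 17.0625) · e^(0.0982·6/12)
= 265.1975 · e^0.049100 = 265.1975 × 1.050325 = HK$278.54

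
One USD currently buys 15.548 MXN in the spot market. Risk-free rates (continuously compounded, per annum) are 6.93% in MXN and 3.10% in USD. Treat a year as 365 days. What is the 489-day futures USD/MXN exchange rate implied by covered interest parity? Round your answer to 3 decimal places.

16.367

F = S·e^((r_MXN − r_USD)T) = 15.548 · e^((0.0693 − 0.0310) × 489/365)
= 15.548 · e^0.051312 = 15.548 × 1.052651
F = 16.367 MXN per USD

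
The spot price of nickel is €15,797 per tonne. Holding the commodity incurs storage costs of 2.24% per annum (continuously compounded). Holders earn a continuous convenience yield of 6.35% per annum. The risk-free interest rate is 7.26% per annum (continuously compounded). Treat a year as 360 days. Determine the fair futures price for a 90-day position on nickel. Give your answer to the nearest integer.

€15,922 per tonne

Net carry = r + u − y = 0.0726 + 0.0224 − 0.0635 = 0.0315
F = S·e^((r+u−y)T) = 15797 · e^(0.0315 × 90/360) = 15797 · e^0.007875
= 15797 × 1.007906 = €15,922 per tonne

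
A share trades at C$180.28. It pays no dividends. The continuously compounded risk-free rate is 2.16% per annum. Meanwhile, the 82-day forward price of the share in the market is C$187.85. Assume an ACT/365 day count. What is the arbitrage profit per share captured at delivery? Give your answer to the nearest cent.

C$6.69 per share

Fair forward: F* = S·e^(carry·T), with carry = r = 0.0216
F* = 180.28 · e^(0.0216 × 82/365) = 180.28 · e^0.004853 = 180.28 × 1.004865 = C$181.1571
Market C$187.85 > fair C$181.1571: forward overpriced → cash-and-carry (buy spot, short the forward).
At maturity, profit = |F_mkt − F*| = |187.85 − 181.1571| = C$6.69 per share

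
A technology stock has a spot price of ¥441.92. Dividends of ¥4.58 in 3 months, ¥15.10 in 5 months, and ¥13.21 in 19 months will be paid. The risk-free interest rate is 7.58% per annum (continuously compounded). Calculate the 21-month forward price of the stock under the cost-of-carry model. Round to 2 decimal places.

PV(dividends) I = 4.58·e^(−0.0758·3/12) + 15.10·e^(−0.0758·5/12) + 13.21·e^(−0.0758·19/12)
I = 4.4940 + 14.6305 + 11.7160 = 30.8405
F = (S − I)·e^(rT) = (441.92 − 30.8405) · e^(0.0758·21/12)
= 411.0795 · e^0.132650 = 411.0795 × 1.141850 = ¥469.39

¥469.39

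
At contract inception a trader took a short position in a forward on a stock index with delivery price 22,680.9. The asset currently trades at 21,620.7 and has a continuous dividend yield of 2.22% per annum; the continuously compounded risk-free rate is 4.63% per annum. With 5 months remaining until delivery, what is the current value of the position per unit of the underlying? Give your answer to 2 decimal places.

Current fair forward for the remaining 5 months: F = S·e^((r − q)·T), (r − q) = 0.0463 − 0.0222 = 0.0241
F = 21620.7 · e^(0.0241 × 5/12) = 21620.7 × 1.01009225 = 21838.9015
Value of long forward = (F − K)·e^(−rT) = (21838.9015 − 22680.9) · e^(−0.0463·5/12)
= -841.9985 × 0.98089323 = -825.91
Short position value = −(long value) = 825.91

825.91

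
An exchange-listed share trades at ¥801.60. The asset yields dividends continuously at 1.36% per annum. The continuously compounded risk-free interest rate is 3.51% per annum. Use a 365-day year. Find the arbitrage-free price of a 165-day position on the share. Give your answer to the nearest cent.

¥809.43

F = S·e^((r − q)T) = 801.60 · e^((0.0351 − 0.0136) × 165/365)
= 801.60 · e^0.009719 = 801.60 × 1.009766
F = ¥809.43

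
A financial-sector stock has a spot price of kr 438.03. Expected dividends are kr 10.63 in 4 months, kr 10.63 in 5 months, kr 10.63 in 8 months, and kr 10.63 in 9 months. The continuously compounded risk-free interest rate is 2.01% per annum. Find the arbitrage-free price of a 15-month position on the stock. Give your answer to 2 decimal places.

kr 406.04

PV(dividends) I = 10.63·e^(−0.0201·4/12) + 10.63·e^(−0.0201·5/12) + 10.63·e^(−0.0201·8/12) + 10.63·e^(−0.0201·9/12)
I = 10.5590 + 10.5413 + 10.4885 + 10.4710 = 42.0598
F = (S − I)·e^(rT) = (438.03 − 42.0598) · e^(0.0201·15/12)
= 395.9702 · e^0.025125 = 395.9702 × 1.025443 = kr 406.04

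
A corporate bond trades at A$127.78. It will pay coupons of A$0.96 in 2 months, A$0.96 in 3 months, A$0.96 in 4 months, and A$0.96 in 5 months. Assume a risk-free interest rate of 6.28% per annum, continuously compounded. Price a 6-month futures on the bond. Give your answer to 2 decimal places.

A$127.97

PV(coupons) I = 0.96·e^(−0.0628·2/12) + 0.96·e^(−0.0628·3/12) + 0.96·e^(−0.0628·4/12) + 0.96·e^(−0.0628·5/12)
I = 0.9500 + 0.9450 + 0.9401 + 0.9352 = 3.7703
F = (S − I)·e^(rT) = (127.78 − 3.7703) · e^(0.0628·6/12)
= 124.0097 · e^0.031400 = 124.0097 × 1.031898 = A$127.97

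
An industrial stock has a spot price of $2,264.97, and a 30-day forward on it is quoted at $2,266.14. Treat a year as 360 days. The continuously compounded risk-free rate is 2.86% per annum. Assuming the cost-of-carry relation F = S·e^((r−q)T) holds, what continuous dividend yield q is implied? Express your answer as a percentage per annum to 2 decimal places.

From F = S·e^((r−q)T): (r − q) = ln(F/S)/T
ln(2266.14/2264.97) = ln(1.000517) = 0.000517
(r − q) = 0.000517 / (30/360) = 0.006204
q = r − ln(F/S)/T = 0.0286 − 0.006204 = 0.022396
q = 2.24%

2.24%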